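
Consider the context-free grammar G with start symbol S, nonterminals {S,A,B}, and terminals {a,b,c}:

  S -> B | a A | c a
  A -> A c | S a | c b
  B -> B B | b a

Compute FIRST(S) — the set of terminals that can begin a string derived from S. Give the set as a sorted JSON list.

Compute FIRST by fixpoint:
iter 1:
  A via A→c b: +{c}
  B via B→b a: +{b}
  S via S→B: +{b}
  S via S→a A: +{a}
  S via S→c a: +{c}
  FIRST[S]={a,b,c}  FIRST[A]={c}  FIRST[B]={b}
iter 2:
  A via A→S a: +{a,b}
  FIRST[S]={a,b,c}  FIRST[A]={a,b,c}  FIRST[B]={b}
iter 3: (no change)
  FIRST[S]={a,b,c}  FIRST[A]={a,b,c}  FIRST[B]={b}

FIRST(S) = ["a", "b", "c"]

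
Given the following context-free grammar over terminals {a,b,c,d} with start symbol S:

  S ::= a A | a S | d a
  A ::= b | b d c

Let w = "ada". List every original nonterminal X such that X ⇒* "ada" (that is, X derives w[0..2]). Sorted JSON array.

CNF form of G:
  S -> T1 T3 | T3 A | T3 S
  A -> T0 X4 | b
  T0 -> b
  T1 -> d
  T2 -> c
  T3 -> a
  X4 -> T1 T2

CYK fill (cells [i..j] with 0 ≤ i ≤ j ≤ 2 only):
  T[0,0] 'a' = {T3}  orig:{}
  T[1,1] 'd' = {T1}  orig:{}
  T[2,2] 'a' = {T3}  orig:{}
  T[0,1] 'ad' = ∅
  T[1,2] 'da' = {S}
  T[0,2] 'ada' = {S}

Original NTs in T[0,2] deriving "ada": ["S"]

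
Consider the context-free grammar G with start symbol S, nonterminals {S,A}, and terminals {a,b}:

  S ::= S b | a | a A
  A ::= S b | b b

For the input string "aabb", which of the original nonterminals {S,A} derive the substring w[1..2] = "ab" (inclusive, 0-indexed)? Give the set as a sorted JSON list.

Convert to CNF:
  S -> S T0 | T1 A | a
  A -> S T0 | T0 T0
  T0 -> b
  T1 -> a

CYK fill — only the sub-triangle for w[1..2]:
  cell(1,1) a: {S,T1}  orig:{S}
  cell(2,2) b: {T0}  orig:{}
  cell(1,2) ab: {A,S}

Original NTs in T[1,2] deriving "ab": ["A", "S"]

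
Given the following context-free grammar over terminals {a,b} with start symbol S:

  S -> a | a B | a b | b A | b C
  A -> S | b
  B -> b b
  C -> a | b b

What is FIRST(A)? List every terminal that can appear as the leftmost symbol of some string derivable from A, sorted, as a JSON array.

FIRST iteration:
pass 1:
  A via A→b: +{b}
  B via B→b b: +{b}
  C via C→a: +{a}
  C via C→b b: +{b}
  S via S→a: +{a}
  S via S→b A: +{b}
  S: {a,b}  A: {b}  B: {b}  C: {a,b}
pass 2:
  A via A→S: +{a}
  S: {a,b}  A: {a,b}  B: {b}  C: {a,b}
pass 3: (no change)
  S: {a,b}  A: {a,b}  B: {b}  C: {a,b}

FIRST(A) = ["a", "b"]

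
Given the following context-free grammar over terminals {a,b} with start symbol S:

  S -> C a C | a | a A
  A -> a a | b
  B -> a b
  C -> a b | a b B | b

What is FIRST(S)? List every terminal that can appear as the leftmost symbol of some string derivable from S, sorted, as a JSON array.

Compute FIRST by fixpoint:
iter 1:
  A via A→a a: +{a}
  A via A→b: +{b}
  B via B→a b: +{a}
  C via C→a b: +{a}
  C via C→b: +{b}
  S via S→C a C: +{a,b}
  S: {a,b}  A: {a,b}  B: {a}  C: {a,b}
iter 2: — fixpoint
  S: {a,b}  A: {a,b}  B: {a}  C: {a,b}

FIRST(S) = ["a", "b"]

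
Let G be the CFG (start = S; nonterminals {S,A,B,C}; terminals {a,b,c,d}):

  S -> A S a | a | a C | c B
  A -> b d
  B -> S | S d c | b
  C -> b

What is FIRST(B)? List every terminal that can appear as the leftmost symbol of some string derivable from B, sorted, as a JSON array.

FIRST iteration:
round 1:
  A via A→b d: +{b}
  B via B→b: +{b}
  C via C→b: +{b}
  S via S→A S a: +{b}
  S via S→a: +{a}
  S via S→c B: +{c}
  FIRST[S]={a,b,c}  FIRST[A]={b}  FIRST[B]={b}  FIRST[C]={b}
round 2:
  B via B→S: +{a,c}
  FIRST[S]={a,b,c}  FIRST[A]={b}  FIRST[B]={a,b,c}  FIRST[C]={b}
round 3: (stable)
  FIRST[S]={a,b,c}  FIRST[A]={b}  FIRST[B]={a,b,c}  FIRST[C]={b}

FIRST(B) = ["a", "b", "c"]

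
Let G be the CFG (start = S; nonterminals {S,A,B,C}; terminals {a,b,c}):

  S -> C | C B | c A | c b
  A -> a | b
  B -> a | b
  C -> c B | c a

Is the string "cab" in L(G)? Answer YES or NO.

Convert to CNF:
  S -> C B | T0 A | T0 B | T0 T1 | T0 T2
  A -> a | b
  B -> a | b
  C -> T0 B | T0 T1
  T0 -> c
  T1 -> a
  T2 -> b

CYK table (by increasing span):
  cell(0,0) c: {T0}  orig:{}
  cell(1,1) a: {A,B,T1}  orig:{A,B}
  cell(2,2) b: {A,B,T2}  orig:{A,B}
  cell(0,1) ca: {C,S}
  cell(1,2) ab: ∅
  cell(0,2) cab: {S}

S ∈ T[0,2] ⇒ YES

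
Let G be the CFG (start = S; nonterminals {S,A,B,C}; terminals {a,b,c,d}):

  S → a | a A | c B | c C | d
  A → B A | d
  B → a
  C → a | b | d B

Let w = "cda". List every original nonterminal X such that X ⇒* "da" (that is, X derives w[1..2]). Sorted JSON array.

Convert to CNF:
  S -> T1 A | T2 B | T2 C | a | d
  A -> B A | d
  B -> a
  C -> T0 B | a | b
  T0 -> d
  T1 -> a
  T2 -> c

Fill CYK table bottom-up (cells [i..j] with 1 ≤ i ≤ j ≤ 2 only):
  T[1,1] 'd' = {A,S,T0}  orig:{A,S}
  T[2,2] 'a' = {B,C,S,T1}  orig:{B,C,S}
  T[1,2] 'da' = {C}

Original NTs in T[1,2] deriving "da": ["C"]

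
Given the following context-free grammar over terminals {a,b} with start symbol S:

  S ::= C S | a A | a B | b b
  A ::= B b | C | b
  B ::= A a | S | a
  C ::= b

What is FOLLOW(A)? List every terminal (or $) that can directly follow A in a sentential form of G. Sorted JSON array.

FIRST sets, iterate to fixpoint:
[1]
  A via A→b: +{b}
  B via B→A a: +{b}
  B via B→a: +{a}
  C via C→b: +{b}
  S via S→C S: +{b}
  S via S→a A: +{a}
  S: {a,b}  A: {b}  B: {a,b}  C: {b}
[2]
  A via A→B b: +{a}
  S: {a,b}  A: {a,b}  B: {a,b}  C: {b}
[3] (no change)
  S: {a,b}  A: {a,b}  B: {a,b}  C: {b}

FOLLOW iteration:
FOLLOW(S) := {$}
[1]
  A→B b: FOLLOW(B) ⊇ FIRST(b) = {b}; new: +{b}
  B→A a: FOLLOW(A) ⊇ FIRST(a) = {a}; new: +{a}
  B→S: FOLLOW(S) ⊇ FOLLOW(B) ⊇ {b}; new: +{b}
  S→C S: FOLLOW(C) ⊇ FIRST(S) = {a,b}; new: +{a,b}
  S→a A: FOLLOW(A) ⊇ FOLLOW(S) ⊇ {$,b}; new: +{$,b}
  S→a B: FOLLOW(B) ⊇ FOLLOW(S) ⊇ {$,b}; new: +{$}
  S: {$,b}  A: {$,a,b}  B: {$,b}  C: {a,b}
[2]
  A→C: FOLLOW(C) ⊇ FOLLOW(A) ⊇ {$,a,b}; new: +{$}
  S: {$,b}  A: {$,a,b}  B: {$,b}  C: {$,a,b}
[3] done
  S: {$,b}  A: {$,a,b}  B: {$,b}  C: {$,a,b}

FOLLOW(A) = ["$", "a", "b"]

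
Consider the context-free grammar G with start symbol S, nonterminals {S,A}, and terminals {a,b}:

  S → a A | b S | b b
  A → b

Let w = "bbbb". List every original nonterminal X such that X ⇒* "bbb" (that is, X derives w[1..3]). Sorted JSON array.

Convert to CNF:
  S -> T0 A | T1 S | T1 T1
  A -> b
  T0 -> a
  T1 -> b

Fill CYK table bottom-up (cells [i..j] with 1 ≤ i ≤ j ≤ 3 only):
  [1..1]={A,T1}  "b"  orig:{A}
  [2..2]={A,T1}  "b"  orig:{A}
  [3..3]={A,T1}  "b"  orig:{A}
  [1..2]={S}  "bb"
  [2..3]={S}  "bb"
  [1..3]={S}  "bbb"

Original NTs in T[1,3] deriving "bbb": ["S"]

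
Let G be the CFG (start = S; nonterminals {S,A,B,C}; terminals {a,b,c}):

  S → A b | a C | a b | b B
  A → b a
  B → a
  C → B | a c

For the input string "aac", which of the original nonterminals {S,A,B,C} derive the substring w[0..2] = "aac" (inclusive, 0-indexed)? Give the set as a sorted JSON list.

Convert to CNF:
  S -> A T0 | T0 B | T1 C | T1 T0
  A -> T0 T1
  B -> a
  C -> T1 T2 | a
  T0 -> b
  T1 -> a
  T2 -> c

CYK table (by increasing span) (cells [i..j] with 0 ≤ i ≤ j ≤ 2 only):
  cell(0,0) a: {B,C,T1}  orig:{B,C}
  cell(1,1) a: {B,C,T1}  orig:{B,C}
  cell(2,2) c: {T2}  orig:{}
  cell(0,1) aa: {S}
  cell(1,2) ac: {C}
  cell(0,2) aac: {S}

Original NTs in T[0,2] deriving "aac": ["S"]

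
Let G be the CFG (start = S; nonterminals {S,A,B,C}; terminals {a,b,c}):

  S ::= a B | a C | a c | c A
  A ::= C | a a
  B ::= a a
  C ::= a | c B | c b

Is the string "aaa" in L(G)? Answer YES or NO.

Convert to CNF:
  S -> T0 B | T0 C | T0 T1 | T1 A
  A -> T0 T0 | T1 B | T1 T2 | a
  B -> T0 T0
  C -> T1 B | T1 T2 | a
  T0 -> a
  T1 -> c
  T2 -> b

CYK table (by increasing span):
  T[0,0] 'a' = {A,C,T0}  orig:{A,C}
  T[1,1] 'a' = {A,C,T0}  orig:{A,C}
  T[2,2] 'a' = {A,C,T0}  orig:{A,C}
  T[0,1] 'aa' = {A,B,S}
  T[1,2] 'aa' = {A,B,S}
  T[0,2] 'aaa' = {S}

S ∈ T[0,2] ⇒ YES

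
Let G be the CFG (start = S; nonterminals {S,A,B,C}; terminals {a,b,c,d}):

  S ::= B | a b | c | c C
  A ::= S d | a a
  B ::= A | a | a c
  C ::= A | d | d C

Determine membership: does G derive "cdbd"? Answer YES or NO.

Convert to CNF:
  S -> S T0 | T1 T1 | T1 T2 | T1 T3 | T2 C | a | c
  A -> S T0 | T1 T1
  B -> S T0 | T1 T1 | T1 T2 | a
  C -> S T0 | T0 C | T1 T1 | d
  T0 -> d
  T1 -> a
  T2 -> c
  T3 -> b

Fill CYK table bottom-up:
  [0..0]={S,T2}  "c"  orig:{S}
  [1..1]={C,T0}  "d"  orig:{C}
  [2..2]={T3}  "b"  orig:{}
  [3..3]={C,T0}  "d"  orig:{C}
  [0..1]={A,B,C,S}  "cd"
  [1..2]=∅  "db"
  [2..3]=∅  "bd"
  [0..2]=∅  "cdb"
  [1..3]=∅  "dbd"
  [0..3]=∅  "cdbd"

S ∉ T[0,3] ⇒ NO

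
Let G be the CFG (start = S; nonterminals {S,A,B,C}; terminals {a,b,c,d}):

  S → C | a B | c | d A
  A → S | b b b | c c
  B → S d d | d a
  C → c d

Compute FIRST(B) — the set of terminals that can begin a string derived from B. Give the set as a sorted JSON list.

FIRST sets, iterate to fixpoint:
round 1:
  A via A→b b b: +{b}
  A via A→c c: +{c}
  B via B→d a: +{d}
  C via C→c d: +{c}
  S via S→C: +{c}
  S via S→a B: +{a}
  S via S→d A: +{d}
  S: {a,c,d}  A: {b,c}  B: {d}  C: {c}
round 2:
  A via A→S: +{a,d}
  B via B→S d d: +{a,c}
  S: {a,c,d}  A: {a,b,c,d}  B: {a,c,d}  C: {c}
round 3: done
  S: {a,c,d}  A: {a,b,c,d}  B: {a,c,d}  C: {c}

FIRST(B) = ["a", "c", "d"]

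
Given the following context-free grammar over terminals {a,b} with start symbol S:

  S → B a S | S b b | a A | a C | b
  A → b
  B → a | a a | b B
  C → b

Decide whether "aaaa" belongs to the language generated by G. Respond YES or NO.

CNF form of G:
  S -> B X2 | S X3 | T0 A | T0 C | b
  A -> b
  B -> T0 T0 | T1 B | a
  C -> b
  T0 -> a
  T1 -> b
  X2 -> T0 S
  X3 -> T1 T1

CYK fill:
  T[0,0] 'a' = {B,T0}  orig:{B}
  T[1,1] 'a' = {B,T0}  orig:{B}
  T[2,2] 'a' = {B,T0}  orig:{B}
  T[3,3] 'a' = {B,T0}  orig:{B}
  T[0,1] 'aa' = {B}
  T[1,2] 'aa' = {B}
  T[2,3] 'aa' = {B}
  T[0,2] 'aaa' = ∅
  T[1,3] 'aaa' = ∅
  T[0,3] 'aaaa' = ∅

S ∉ T[0,3] ⇒ NO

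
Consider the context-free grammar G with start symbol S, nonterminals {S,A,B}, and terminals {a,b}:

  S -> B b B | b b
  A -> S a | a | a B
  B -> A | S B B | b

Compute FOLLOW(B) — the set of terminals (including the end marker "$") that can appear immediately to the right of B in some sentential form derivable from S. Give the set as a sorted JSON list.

Compute FIRST by fixpoint:
iter 1:
  A via A→a: +{a}
  B via B→A: +{a}
  B via B→b: +{b}
  S via S→B b B: +{a,b}
  FIRST(S)={a,b}  FIRST(A)={a}  FIRST(B)={a,b}
iter 2:
  A via A→S a: +{b}
  FIRST(S)={a,b}  FIRST(A)={a,b}  FIRST(B)={a,b}
iter 3: (stable)
  FIRST(S)={a,b}  FIRST(A)={a,b}  FIRST(B)={a,b}

Compute FOLLOW by fixpoint:
initialize: $ ∈ FOLLOW(S)
round 1:
  A→S a: FOLLOW(S) ⊇ FIRST(a) = {a}; new: +{a}
  B→S B B: FOLLOW(S) ⊇ FIRST(B) = {a,b}; new: +{b}
  B→S B B: FOLLOW(B) ⊇ FIRST(B) = {a,b}; new: +{a,b}
  S→B b B: FOLLOW(B) ⊇ FOLLOW(S) ⊇ {$,a,b}; new: +{$}
  FOLLOW[S]={$,a,b}  FOLLOW[A]={}  FOLLOW[B]={$,a,b}
round 2:
  B→A: FOLLOW(A) ⊇ FOLLOW(B) ⊇ {$,a,b}; new: +{$,a,b}
  FOLLOW[S]={$,a,b}  FOLLOW[A]={$,a,b}  FOLLOW[B]={$,a,b}
round 3: done
  FOLLOW[S]={$,a,b}  FOLLOW[A]={$,a,b}  FOLLOW[B]={$,a,b}

FOLLOW(B) = ["$", "a", "b"]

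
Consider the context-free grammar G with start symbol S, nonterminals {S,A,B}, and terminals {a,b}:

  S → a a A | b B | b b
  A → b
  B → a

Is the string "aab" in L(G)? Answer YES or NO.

Convert to CNF:
  S -> T0 X2 | T1 B | T1 T1
  A -> b
  B -> a
  T0 -> a
  T1 -> b
  X2 -> T0 A

CYK table (by increasing span):
  [0..0]={B,T0}  "a"  orig:{B}
  [1..1]={B,T0}  "a"  orig:{B}
  [2..2]={A,T1}  "b"  orig:{A}
  [0..1]=∅  "aa"
  [1..2]={X2}  "ab"  orig:{}
  [0..2]={S}  "aab"

S ∈ T[0,2] ⇒ YES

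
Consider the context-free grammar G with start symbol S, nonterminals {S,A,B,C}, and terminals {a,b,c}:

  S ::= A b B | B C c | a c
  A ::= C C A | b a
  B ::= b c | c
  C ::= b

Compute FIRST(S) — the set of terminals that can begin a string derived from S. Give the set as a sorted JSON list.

FIRST sets, iterate to fixpoint:
pass 1:
  A via A→b a: +{b}
  B via B→b c: +{b}
  B via B→c: +{c}
  C via C→b: +{b}
  S via S→A b B: +{b}
  S via S→B C c: +{c}
  S via S→a c: +{a}
  FIRST[S]={a,b,c}  FIRST[A]={b}  FIRST[B]={b,c}  FIRST[C]={b}
pass 2: done
  FIRST[S]={a,b,c}  FIRST[A]={b}  FIRST[B]={b,c}  FIRST[C]={b}

FIRST(S) = ["a", "b", "c"]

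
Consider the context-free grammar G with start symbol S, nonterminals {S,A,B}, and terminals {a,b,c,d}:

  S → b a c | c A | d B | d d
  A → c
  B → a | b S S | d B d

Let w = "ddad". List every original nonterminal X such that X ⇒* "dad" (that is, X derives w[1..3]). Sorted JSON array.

Convert to CNF:
  S -> T0 X6 | T1 B | T1 T1 | T3 A
  A -> c
  B -> T0 X4 | T1 X5 | a
  T0 -> b
  T1 -> d
  T2 -> a
  T3 -> c
  X4 -> S S
  X5 -> B T1
  X6 -> T2 T3

CYK fill (cells [i..j] with 1 ≤ i ≤ j ≤ 3 only):
  cell(1,1) d: {T1}  orig:{}
  cell(2,2) a: {B,T2}  orig:{B}
  cell(3,3) d: {T1}  orig:{}
  cell(1,2) da: {S}
  cell(2,3) ad: {X5}  orig:{}
  cell(1,3) dad: {B}

Original NTs in T[1,3] deriving "dad": ["B"]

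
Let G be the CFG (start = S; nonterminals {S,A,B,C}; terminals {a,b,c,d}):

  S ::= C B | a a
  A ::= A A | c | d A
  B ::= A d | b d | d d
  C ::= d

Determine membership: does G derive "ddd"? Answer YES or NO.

CNF form of G:
  S -> C B | T2 T2
  A -> A A | T0 A | c
  B -> A T0 | T0 T0 | T1 T0
  C -> d
  T0 -> d
  T1 -> b
  T2 -> a

CYK table (by increasing span):
  [0..0]={C,T0}  "d"  orig:{C}
  [1..1]={C,T0}  "d"  orig:{C}
  [2..2]={C,T0}  "d"  orig:{C}
  [0..1]={B}  "dd"
  [1..2]={B}  "dd"
  [0..2]={S}  "ddd"

S ∈ T[0,2] ⇒ YES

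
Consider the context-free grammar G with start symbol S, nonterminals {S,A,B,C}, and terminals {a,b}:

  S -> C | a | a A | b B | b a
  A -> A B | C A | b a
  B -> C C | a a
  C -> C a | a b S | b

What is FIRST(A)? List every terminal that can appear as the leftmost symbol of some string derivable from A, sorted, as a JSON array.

FIRST sets, iterate to fixpoint:
[1]
  A via A→b a: +{b}
  B via B→a a: +{a}
  C via C→a b S: +{a}
  C via C→b: +{b}
  S via S→C: +{a,b}
  FIRST[S]={a,b}  FIRST[A]={b}  FIRST[B]={a}  FIRST[C]={a,b}
[2]
  A via A→C A: +{a}
  B via B→C C: +{b}
  FIRST[S]={a,b}  FIRST[A]={a,b}  FIRST[B]={a,b}  FIRST[C]={a,b}
[3] (stable)
  FIRST[S]={a,b}  FIRST[A]={a,b}  FIRST[B]={a,b}  FIRST[C]={a,b}

FIRST(A) = ["a", "b"]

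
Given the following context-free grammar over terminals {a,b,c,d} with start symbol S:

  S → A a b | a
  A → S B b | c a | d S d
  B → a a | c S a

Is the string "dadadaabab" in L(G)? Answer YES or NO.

Convert to CNF:
  S -> A X7 | a
  A -> S X4 | T1 T2 | T3 X5
  B -> T1 X6 | T2 T2
  T0 -> b
  T1 -> c
  T2 -> a
  T3 -> d
  X4 -> B T0
  X5 -> S T3
  X6 -> S T2
  X7 -> T2 T0

Fill CYK table bottom-up:
  [0..0]={T3}  "d"  orig:{}
  [1..1]={S,T2}  "a"  orig:{S}
  [2..2]={T3}  "d"  orig:{}
  [3..3]={S,T2}  "a"  orig:{S}
  [4..4]={T3}  "d"  orig:{}
  [5..5]={S,T2}  "a"  orig:{S}
  [6..6]={S,T2}  "a"  orig:{S}
  [7..7]={T0}  "b"  orig:{}
  [8..8]={S,T2}  "a"  orig:{S}
  [9..9]={T0}  "b"  orig:{}
  [0..1]=∅  "da"
  [1..2]={X5}  "ad"  orig:{}
  [2..3]=∅  "da"
  [3..4]={X5}  "ad"  orig:{}
  [4..5]=∅  "da"
  [5..6]={B,X6}  "aa"  orig:{B}
  [6..7]={X7}  "ab"  orig:{}
  [7..8]=∅  "ba"
  [8..9]={X7}  "ab"  orig:{}
  [0..2]={A}  "dad"
  [1..3]=∅  "ada"
  [2..4]={A}  "dad"
  [3..5]=∅  "ada"
  [4..6]=∅  "daa"
  [5..7]={X4}  "aab"  orig:{}
  [6..8]=∅  "aba"
  [7..9]=∅  "bab"
  [0..3]=∅  "dada"
  [1..4]=∅  "adad"
  [2..5]=∅  "dada"
  [3..6]=∅  "adaa"
  [4..7]=∅  "daab"
  [5..8]=∅  "aaba"
  [6..9]=∅  "abab"
  [0..4]=∅  "dadad"
  [1..5]=∅  "adada"
  [2..6]=∅  "dadaa"
  [3..7]=∅  "adaab"
  [4..8]=∅  "daaba"
  [5..9]=∅  "aabab"
  [0..5]=∅  "dadada"
  [1..6]=∅  "adadaa"
  [2..7]=∅  "dadaab"
  [3..8]=∅  "adaaba"
  [4..9]=∅  "daabab"
  [0..6]=∅  "dadadaa"
  [1..7]=∅  "adadaab"
  [2..8]=∅  "dadaaba"
  [3..9]=∅  "adaabab"
  [0..7]=∅  "dadadaab"
  [1..8]=∅  "adadaaba"
  [2..9]=∅  "dadaabab"
  [0..8]=∅  "dadadaaba"
  [1..9]=∅  "adadaabab"
  [0..9]=∅  "dadadaabab"

S ∉ T[0,9] ⇒ NO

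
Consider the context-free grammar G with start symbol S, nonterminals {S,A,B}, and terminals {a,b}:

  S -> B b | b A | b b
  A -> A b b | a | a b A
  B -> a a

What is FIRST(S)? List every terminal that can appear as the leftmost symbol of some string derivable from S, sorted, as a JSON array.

Compute FIRST by fixpoint:
[1]
  A via A→a: +{a}
  B via B→a a: +{a}
  S via S→B b: +{a}
  S via S→b A: +{b}
  FIRST[S]={a,b}  FIRST[A]={a}  FIRST[B]={a}
[2] (no change)
  FIRST[S]={a,b}  FIRST[A]={a}  FIRST[B]={a}

FIRST(S) = ["a", "b"]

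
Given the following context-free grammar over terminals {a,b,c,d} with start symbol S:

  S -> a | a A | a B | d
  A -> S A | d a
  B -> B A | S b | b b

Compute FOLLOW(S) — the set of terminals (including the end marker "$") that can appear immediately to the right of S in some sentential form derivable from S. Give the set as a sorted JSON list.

Compute FIRST by fixpoint:
[1]
  A via A→d a: +{d}
  B via B→b b: +{b}
  S via S→a: +{a}
  S via S→d: +{d}
  FIRST[S]={a,d}  FIRST[A]={d}  FIRST[B]={b}
[2]
  A via A→S A: +{a}
  B via B→S b: +{a,d}
  FIRST[S]={a,d}  FIRST[A]={a,d}  FIRST[B]={a,b,d}
[3] (stable)
  FIRST[S]={a,d}  FIRST[A]={a,d}  FIRST[B]={a,b,d}

Compute FOLLOW by fixpoint:
FOLLOW(S) := {$}
[1]
  A→S A: FOLLOW(S) ⊇ FIRST(A) = {a,d}; new: +{a,d}
  B→B A: FOLLOW(B) ⊇ FIRST(A) = {a,d}; new: +{a,d}
  B→B A: FOLLOW(A) ⊇ FOLLOW(B) ⊇ {a,d}; new: +{a,d}
  B→S b: FOLLOW(S) ⊇ FIRST(b) = {b}; new: +{b}
  S→a A: FOLLOW(A) ⊇ FOLLOW(S) ⊇ {$,a,b,d}; new: +{$,b}
  S→a B: FOLLOW(B) ⊇ FOLLOW(S) ⊇ {$,a,b,d}; new: +{$,b}
  S: {$,a,b,d}  A: {$,a,b,d}  B: {$,a,b,d}
[2] — fixpoint
  S: {$,a,b,d}  A: {$,a,b,d}  B: {$,a,b,d}

FOLLOW(S) = ["$", "a", "b", "d"]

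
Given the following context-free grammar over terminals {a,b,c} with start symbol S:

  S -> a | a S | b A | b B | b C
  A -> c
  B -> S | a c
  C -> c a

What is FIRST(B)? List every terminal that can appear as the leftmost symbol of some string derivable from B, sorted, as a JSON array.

FIRST sets, iterate to fixpoint:
round 1:
  A via A→c: +{c}
  B via B→a c: +{a}
  C via C→c a: +{c}
  S via S→a: +{a}
  S via S→b A: +{b}
  FIRST(S)={a,b}  FIRST(A)={c}  FIRST(B)={a}  FIRST(C)={c}
round 2:
  B via B→S: +{b}
  FIRST(S)={a,b}  FIRST(A)={c}  FIRST(B)={a,b}  FIRST(C)={c}
round 3: — fixpoint
  FIRST(S)={a,b}  FIRST(A)={c}  FIRST(B)={a,b}  FIRST(C)={c}

FIRST(B) = ["a", "b"]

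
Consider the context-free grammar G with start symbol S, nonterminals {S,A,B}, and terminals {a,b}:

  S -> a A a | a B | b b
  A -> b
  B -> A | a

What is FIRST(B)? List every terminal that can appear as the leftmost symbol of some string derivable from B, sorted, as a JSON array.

FIRST sets, iterate to fixpoint:
iter 1:
  A via A→b: +{b}
  B via B→A: +{b}
  B via B→a: +{a}
  S via S→a A a: +{a}
  S via S→b b: +{b}
  FIRST(S)={a,b}  FIRST(A)={b}  FIRST(B)={a,b}
iter 2: — fixpoint
  FIRST(S)={a,b}  FIRST(A)={b}  FIRST(B)={a,b}

FIRST(B) = ["a", "b"]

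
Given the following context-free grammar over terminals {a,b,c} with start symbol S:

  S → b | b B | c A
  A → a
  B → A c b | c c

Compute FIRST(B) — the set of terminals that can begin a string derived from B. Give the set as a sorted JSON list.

FIRST sets, iterate to fixpoint:
[1]
  A via A→a: +{a}
  B via B→A c b: +{a}
  B via B→c c: +{c}
  S via S→b: +{b}
  S via S→c A: +{c}
  FIRST[S]={b,c}  FIRST[A]={a}  FIRST[B]={a,c}
[2] — fixpoint
  FIRST[S]={b,c}  FIRST[A]={a}  FIRST[B]={a,c}

FIRST(B) = ["a", "c"]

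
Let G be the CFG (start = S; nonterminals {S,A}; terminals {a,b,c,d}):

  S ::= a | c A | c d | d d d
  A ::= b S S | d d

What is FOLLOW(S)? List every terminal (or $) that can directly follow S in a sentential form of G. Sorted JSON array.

FIRST iteration:
pass 1:
  A via A→b S S: +{b}
  A via A→d d: +{d}
  S via S→a: +{a}
  S via S→c A: +{c}
  S via S→d d d: +{d}
  FIRST(S)={a,c,d}  FIRST(A)={b,d}
pass 2: done
  FIRST(S)={a,c,d}  FIRST(A)={b,d}

FOLLOW iteration:
FOLLOW(S) := {$}
iter 1:
  A→b S S: FOLLOW(S) ⊇ FIRST(S) = {a,c,d}; new: +{a,c,d}
  S→c A: FOLLOW(A) ⊇ FOLLOW(S) ⊇ {$,a,c,d}; new: +{$,a,c,d}
  FOLLOW[S]={$,a,c,d}  FOLLOW[A]={$,a,c,d}
iter 2: done
  FOLLOW[S]={$,a,c,d}  FOLLOW[A]={$,a,c,d}

FOLLOW(S) = ["$", "a", "c", "d"]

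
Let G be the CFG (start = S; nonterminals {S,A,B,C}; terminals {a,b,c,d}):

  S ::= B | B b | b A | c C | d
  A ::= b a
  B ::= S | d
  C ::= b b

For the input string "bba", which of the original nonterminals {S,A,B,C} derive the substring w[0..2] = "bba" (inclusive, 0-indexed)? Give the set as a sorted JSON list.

Convert to CNF:
  S -> B T0 | T0 A | T2 C | d
  A -> T0 T1
  B -> B T0 | T0 A | T2 C | d
  C -> T0 T0
  T0 -> b
  T1 -> a
  T2 -> c

Fill CYK table bottom-up (cells [i..j] with 0 ≤ i ≤ j ≤ 2 only):
  [0..0]={T0}  "b"  orig:{}
  [1..1]={T0}  "b"  orig:{}
  [2..2]={T1}  "a"  orig:{}
  [0..1]={C}  "bb"
  [1..2]={A}  "ba"
  [0..2]={B,S}  "bba"

Original NTs in T[0,2] deriving "bba": ["B", "S"]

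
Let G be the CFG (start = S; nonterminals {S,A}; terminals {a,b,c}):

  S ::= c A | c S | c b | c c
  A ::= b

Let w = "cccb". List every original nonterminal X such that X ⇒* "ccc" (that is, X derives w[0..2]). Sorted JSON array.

CNF form of G:
  S -> T0 A | T0 S | T0 T0 | T0 T1
  A -> b
  T0 -> c
  T1 -> b

CYK fill, restricted to cells inside w[0..2]:
  T[0,0] 'c' = {T0}  orig:{}
  T[1,1] 'c' = {T0}  orig:{}
  T[2,2] 'c' = {T0}  orig:{}
  T[0,1] 'cc' = {S}
  T[1,2] 'cc' = {S}
  T[0,2] 'ccc' = {S}

Original NTs in T[0,2] deriving "ccc": ["S"]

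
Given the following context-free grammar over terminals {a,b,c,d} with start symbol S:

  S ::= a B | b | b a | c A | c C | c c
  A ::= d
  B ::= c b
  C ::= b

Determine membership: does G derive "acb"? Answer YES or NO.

CNF form of G:
  S -> T0 A | T0 C | T0 T0 | T1 T2 | T2 B | b
  A -> d
  B -> T0 T1
  C -> b
  T0 -> c
  T1 -> b
  T2 -> a

Fill CYK table bottom-up:
  T[0,0] 'a' = {T2}  orig:{}
  T[1,1] 'c' = {T0}  orig:{}
  T[2,2] 'b' = {C,S,T1}  orig:{C,S}
  T[0,1] 'ac' = ∅
  T[1,2] 'cb' = {B,S}
  T[0,2] 'acb' = {S}

S ∈ T[0,2] ⇒ YES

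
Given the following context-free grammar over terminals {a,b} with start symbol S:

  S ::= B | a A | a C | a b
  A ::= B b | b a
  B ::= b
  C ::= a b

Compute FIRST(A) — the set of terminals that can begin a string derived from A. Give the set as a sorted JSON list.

FIRST iteration:
pass 1:
  A via A→b a: +{b}
  B via B→b: +{b}
  C via C→a b: +{a}
  S via S→B: +{b}
  S via S→a A: +{a}
  FIRST(S)={a,b}  FIRST(A)={b}  FIRST(B)={b}  FIRST(C)={a}
pass 2: done
  FIRST(S)={a,b}  FIRST(A)={b}  FIRST(B)={b}  FIRST(C)={a}

FIRST(A) = ["b"]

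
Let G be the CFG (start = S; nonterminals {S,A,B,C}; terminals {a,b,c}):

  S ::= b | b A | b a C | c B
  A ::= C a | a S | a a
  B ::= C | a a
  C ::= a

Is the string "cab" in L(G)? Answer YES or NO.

CNF form of G:
  S -> T1 A | T1 X3 | T2 B | b
  A -> C T0 | T0 S | T0 T0
  B -> T0 T0 | a
  C -> a
  T0 -> a
  T1 -> b
  T2 -> c
  X3 -> T0 C

CYK fill:
  [0..0]={T2}  "c"  orig:{}
  [1..1]={B,C,T0}  "a"  orig:{B,C}
  [2..2]={S,T1}  "b"  orig:{S}
  [0..1]={S}  "ca"
  [1..2]={A}  "ab"
  [0..2]=∅  "cab"

S ∉ T[0,2] ⇒ NO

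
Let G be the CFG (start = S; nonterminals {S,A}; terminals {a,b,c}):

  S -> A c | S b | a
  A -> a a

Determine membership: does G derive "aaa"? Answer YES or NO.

Convert to CNF:
  S -> A T1 | S T2 | a
  A -> T0 T0
  T0 -> a
  T1 -> c
  T2 -> b

CYK table (by increasing span):
  T[0,0] 'a' = {S,T0}  orig:{S}
  T[1,1] 'a' = {S,T0}  orig:{S}
  T[2,2] 'a' = {S,T0}  orig:{S}
  T[0,1] 'aa' = {A}
  T[1,2] 'aa' = {A}
  T[0,2] 'aaa' = ∅

S ∉ T[0,2] ⇒ NO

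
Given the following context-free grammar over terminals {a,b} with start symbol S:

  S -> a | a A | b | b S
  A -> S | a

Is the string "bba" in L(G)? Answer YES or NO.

Convert to CNF:
  S -> T0 A | T1 S | a | b
  A -> T0 A | T1 S | a | b
  T0 -> a
  T1 -> b

CYK table (by increasing span):
  T[0,0] 'b' = {A,S,T1}  orig:{A,S}
  T[1,1] 'b' = {A,S,T1}  orig:{A,S}
  T[2,2] 'a' = {A,S,T0}  orig:{A,S}
  T[0,1] 'bb' = {A,S}
  T[1,2] 'ba' = {A,S}
  T[0,2] 'bba' = {A,S}

S ∈ T[0,2] ⇒ YES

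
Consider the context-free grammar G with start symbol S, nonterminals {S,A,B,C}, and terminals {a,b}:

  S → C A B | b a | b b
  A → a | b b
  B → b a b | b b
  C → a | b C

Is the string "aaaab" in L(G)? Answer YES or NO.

Convert to CNF:
  S -> C X3 | T0 T0 | T0 T1
  A -> T0 T0 | a
  B -> T0 T0 | T0 X2
  C -> T0 C | a
  T0 -> b
  T1 -> a
  X2 -> T1 T0
  X3 -> A B

CYK fill:
  [0..0]={A,C,T1}  "a"  orig:{A,C}
  [1..1]={A,C,T1}  "a"  orig:{A,C}
  [2..2]={A,C,T1}  "a"  orig:{A,C}
  [3..3]={A,C,T1}  "a"  orig:{A,C}
  [4..4]={T0}  "b"  orig:{}
  [0..1]=∅  "aa"
  [1..2]=∅  "aa"
  [2..3]=∅  "aa"
  [3..4]={X2}  "ab"  orig:{}
  [0..2]=∅  "aaa"
  [1..3]=∅  "aaa"
  [2..4]=∅  "aab"
  [0..3]=∅  "aaaa"
  [1..4]=∅  "aaab"
  [0..4]=∅  "aaaab"

S ∉ T[0,4] ⇒ NO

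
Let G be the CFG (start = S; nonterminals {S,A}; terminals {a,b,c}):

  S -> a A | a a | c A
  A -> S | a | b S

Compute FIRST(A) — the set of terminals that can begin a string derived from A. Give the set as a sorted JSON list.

FIRST iteration:
round 1:
  A via A→a: +{a}
  A via A→b S: +{b}
  S via S→a A: +{a}
  S via S→c A: +{c}
  S: {a,c}  A: {a,b}
round 2:
  A via A→S: +{c}
  S: {a,c}  A: {a,b,c}
round 3: done
  S: {a,c}  A: {a,b,c}

FIRST(A) = ["a", "b", "c"]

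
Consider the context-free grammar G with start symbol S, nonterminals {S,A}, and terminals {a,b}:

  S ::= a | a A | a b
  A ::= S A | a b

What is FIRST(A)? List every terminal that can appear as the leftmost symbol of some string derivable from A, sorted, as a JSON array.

FIRST sets, iterate to fixpoint:
[1]
  A via A→a b: +{a}
  S via S→a: +{a}
  FIRST(S)={a}  FIRST(A)={a}
[2] (stable)
  FIRST(S)={a}  FIRST(A)={a}

FIRST(A) = ["a"]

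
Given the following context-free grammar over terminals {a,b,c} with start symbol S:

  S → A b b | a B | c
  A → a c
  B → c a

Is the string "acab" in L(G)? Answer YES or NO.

CNF form of G:
  S -> A X3 | T0 B | c
  A -> T0 T1
  B -> T1 T0
  T0 -> a
  T1 -> c
  T2 -> b
  X3 -> T2 T2

CYK fill:
  [0..0]={T0}  "a"  orig:{}
  [1..1]={S,T1}  "c"  orig:{S}
  [2..2]={T0}  "a"  orig:{}
  [3..3]={T2}  "b"  orig:{}
  [0..1]={A}  "ac"
  [1..2]={B}  "ca"
  [2..3]=∅  "ab"
  [0..2]={S}  "aca"
  [1..3]=∅  "cab"
  [0..3]=∅  "acab"

S ∉ T[0,3] ⇒ NO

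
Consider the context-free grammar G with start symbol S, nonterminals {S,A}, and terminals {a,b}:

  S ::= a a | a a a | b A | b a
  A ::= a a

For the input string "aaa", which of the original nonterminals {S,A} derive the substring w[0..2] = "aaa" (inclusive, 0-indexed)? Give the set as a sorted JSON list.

Convert to CNF:
  S -> T0 T0 | T0 X2 | T1 A | T1 T0
  A -> T0 T0
  T0 -> a
  T1 -> b
  X2 -> T0 T0

CYK fill (cells [i..j] with 0 ≤ i ≤ j ≤ 2 only):
  [0..0]={T0}  "a"  orig:{}
  [1..1]={T0}  "a"  orig:{}
  [2..2]={T0}  "a"  orig:{}
  [0..1]={A,S,X2}  "aa"  orig:{A,S}
  [1..2]={A,S,X2}  "aa"  orig:{A,S}
  [0..2]={S}  "aaa"

Original NTs in T[0,2] deriving "aaa": ["S"]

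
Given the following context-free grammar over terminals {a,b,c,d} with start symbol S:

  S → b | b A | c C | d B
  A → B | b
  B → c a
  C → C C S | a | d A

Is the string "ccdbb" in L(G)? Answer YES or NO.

CNF form of G:
  S -> T0 C | T2 B | T3 A | b
  A -> T0 T1 | b
  B -> T0 T1
  C -> C X4 | T2 A | a
  T0 -> c
  T1 -> a
  T2 -> d
  T3 -> b
  X4 -> C S

CYK table (by increasing span):
  cell(0,0) c: {T0}  orig:{}
  cell(1,1) c: {T0}  orig:{}
  cell(2,2) d: {T2}  orig:{}
  cell(3,3) b: {A,S,T3}  orig:{A,S}
  cell(4,4) b: {A,S,T3}  orig:{A,S}
  cell(0,1) cc: ∅
  cell(1,2) cd: ∅
  cell(2,3) db: {C}
  cell(3,4) bb: {S}
  cell(0,2) ccd: ∅
  cell(1,3) cdb: {S}
  cell(2,4) dbb: {X4}  orig:{}
  cell(0,3) ccdb: ∅
  cell(1,4) cdbb: ∅
  cell(0,4) ccdbb: ∅

S ∉ T[0,4] ⇒ NO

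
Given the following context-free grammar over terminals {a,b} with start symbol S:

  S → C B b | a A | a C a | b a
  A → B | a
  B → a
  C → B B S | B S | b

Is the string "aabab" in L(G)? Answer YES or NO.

CNF form of G:
  S -> C X3 | T0 T1 | T1 A | T1 X4
  A -> a
  B -> a
  C -> B S | B X2 | b
  T0 -> b
  T1 -> a
  X2 -> B S
  X3 -> B T0
  X4 -> C T1

CYK table (by increasing span):
  [0..0]={A,B,T1}  "a"  orig:{A,B}
  [1..1]={A,B,T1}  "a"  orig:{A,B}
  [2..2]={C,T0}  "b"  orig:{C}
  [3..3]={A,B,T1}  "a"  orig:{A,B}
  [4..4]={C,T0}  "b"  orig:{C}
  [0..1]={S}  "aa"
  [1..2]={X3}  "ab"  orig:{}
  [2..3]={S,X4}  "ba"  orig:{S}
  [3..4]={X3}  "ab"  orig:{}
  [0..2]=∅  "aab"
  [1..3]={C,S,X2}  "aba"  orig:{C,S}
  [2..4]={S}  "bab"
  [0..3]={C,X2}  "aaba"  orig:{C}
  [1..4]={C,X2}  "abab"  orig:{C}
  [0..4]={C}  "aabab"

S ∉ T[0,4] ⇒ NO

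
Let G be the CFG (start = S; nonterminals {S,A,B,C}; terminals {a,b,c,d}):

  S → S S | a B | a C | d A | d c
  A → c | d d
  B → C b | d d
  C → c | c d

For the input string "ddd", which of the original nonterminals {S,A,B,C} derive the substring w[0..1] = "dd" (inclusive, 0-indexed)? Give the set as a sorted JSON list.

CNF form of G:
  S -> S S | T0 A | T0 T2 | T3 B | T3 C
  A -> T0 T0 | c
  B -> C T1 | T0 T0
  C -> T2 T0 | c
  T0 -> d
  T1 -> b
  T2 -> c
  T3 -> a

Fill CYK table bottom-up (cells [i..j] with 0 ≤ i ≤ j ≤ 1 only):
  [0..0]={T0}  "d"  orig:{}
  [1..1]={T0}  "d"  orig:{}
  [0..1]={A,B}  "dd"

Original NTs in T[0,1] deriving "dd": ["A", "B"]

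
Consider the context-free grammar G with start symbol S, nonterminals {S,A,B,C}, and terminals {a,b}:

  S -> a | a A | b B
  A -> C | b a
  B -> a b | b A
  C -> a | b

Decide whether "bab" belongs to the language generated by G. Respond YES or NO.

Convert to CNF:
  S -> T0 B | T1 A | a
  A -> T0 T1 | a | b
  B -> T0 A | T1 T0
  C -> a | b
  T0 -> b
  T1 -> a

CYK fill:
  T[0,0] 'b' = {A,C,T0}  orig:{A,C}
  T[1,1] 'a' = {A,C,S,T1}  orig:{A,C,S}
  T[2,2] 'b' = {A,C,T0}  orig:{A,C}
  T[0,1] 'ba' = {A,B}
  T[1,2] 'ab' = {B,S}
  T[0,2] 'bab' = {S}

S ∈ T[0,2] ⇒ YES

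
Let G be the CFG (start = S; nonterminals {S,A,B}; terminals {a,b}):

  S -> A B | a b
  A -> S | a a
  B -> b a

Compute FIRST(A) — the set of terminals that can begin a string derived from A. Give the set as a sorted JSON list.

FIRST iteration:
pass 1:
  A via A→a a: +{a}
  B via B→b a: +{b}
  S via S→A B: +{a}
  FIRST[S]={a}  FIRST[A]={a}  FIRST[B]={b}
pass 2: (stable)
  FIRST[S]={a}  FIRST[A]={a}  FIRST[B]={b}

FIRST(A) = ["a"]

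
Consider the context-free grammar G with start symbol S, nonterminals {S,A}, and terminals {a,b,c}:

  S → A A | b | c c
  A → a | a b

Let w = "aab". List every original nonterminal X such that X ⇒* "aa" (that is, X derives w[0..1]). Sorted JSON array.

CNF form of G:
  S -> A A | T2 T2 | b
  A -> T0 T1 | a
  T0 -> a
  T1 -> b
  T2 -> c

CYK fill (cells [i..j] with 0 ≤ i ≤ j ≤ 1 only):
  [0..0]={A,T0}  "a"  orig:{A}
  [1..1]={A,T0}  "a"  orig:{A}
  [0..1]={S}  "aa"

Original NTs in T[0,1] deriving "aa": ["S"]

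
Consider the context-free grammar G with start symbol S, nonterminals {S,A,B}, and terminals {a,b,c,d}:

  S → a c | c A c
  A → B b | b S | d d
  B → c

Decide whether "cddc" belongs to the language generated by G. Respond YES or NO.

CNF form of G:
  S -> T2 T3 | T3 X4
  A -> B T0 | T0 S | T1 T1
  B -> c
  T0 -> b
  T1 -> d
  T2 -> a
  T3 -> c
  X4 -> A T3

CYK fill:
  [0..0]={B,T3}  "c"  orig:{B}
  [1..1]={T1}  "d"  orig:{}
  [2..2]={T1}  "d"  orig:{}
  [3..3]={B,T3}  "c"  orig:{B}
  [0..1]=∅  "cd"
  [1..2]={A}  "dd"
  [2..3]=∅  "dc"
  [0..2]=∅  "cdd"
  [1..3]={X4}  "ddc"  orig:{}
  [0..3]={S}  "cddc"

S ∈ T[0,3] ⇒ YES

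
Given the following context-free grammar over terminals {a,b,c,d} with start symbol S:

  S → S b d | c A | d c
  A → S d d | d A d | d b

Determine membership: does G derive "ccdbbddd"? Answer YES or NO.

CNF form of G:
  S -> S X5 | T0 T2 | T2 A
  A -> S X3 | T0 T1 | T0 X4
  T0 -> d
  T1 -> b
  T2 -> c
  X3 -> T0 T0
  X4 -> A T0
  X5 -> T1 T0

Fill CYK table bottom-up:
  [0..0]={T2}  "c"  orig:{}
  [1..1]={T2}  "c"  orig:{}
  [2..2]={T0}  "d"  orig:{}
  [3..3]={T1}  "b"  orig:{}
  [4..4]={T1}  "b"  orig:{}
  [5..5]={T0}  "d"  orig:{}
  [6..6]={T0}  "d"  orig:{}
  [7..7]={T0}  "d"  orig:{}
  [0..1]=∅  "cc"
  [1..2]=∅  "cd"
  [2..3]={A}  "db"
  [3..4]=∅  "bb"
  [4..5]={X5}  "bd"  orig:{}
  [5..6]={X3}  "dd"  orig:{}
  [6..7]={X3}  "dd"  orig:{}
  [0..2]=∅  "ccd"
  [1..3]={S}  "cdb"
  [2..4]=∅  "dbb"
  [3..5]=∅  "bbd"
  [4..6]=∅  "bdd"
  [5..7]=∅  "ddd"
  [0..3]=∅  "ccdb"
  [1..4]=∅  "cdbb"
  [2..5]=∅  "dbbd"
  [3..6]=∅  "bbdd"
  [4..7]=∅  "bddd"
  [0..4]=∅  "ccdbb"
  [1..5]={S}  "cdbbd"
  [2..6]=∅  "dbbdd"
  [3..7]=∅  "bbddd"
  [0..5]=∅  "ccdbbd"
  [1..6]=∅  "cdbbdd"
  [2..7]=∅  "dbbddd"
  [0..6]=∅  "ccdbbdd"
  [1..7]={A}  "cdbbddd"
  [0..7]={S}  "ccdbbddd"

S ∈ T[0,7] ⇒ YES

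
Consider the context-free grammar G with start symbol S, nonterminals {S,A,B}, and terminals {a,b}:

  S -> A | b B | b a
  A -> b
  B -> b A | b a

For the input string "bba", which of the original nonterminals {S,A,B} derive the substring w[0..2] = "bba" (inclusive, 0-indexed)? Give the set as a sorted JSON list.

CNF form of G:
  S -> T0 B | T0 T1 | b
  A -> b
  B -> T0 A | T0 T1
  T0 -> b
  T1 -> a

Fill CYK table bottom-up — only the sub-triangle for w[0..2]:
  T[0,0] 'b' = {A,S,T0}  orig:{A,S}
  T[1,1] 'b' = {A,S,T0}  orig:{A,S}
  T[2,2] 'a' = {T1}  orig:{}
  T[0,1] 'bb' = {B}
  T[1,2] 'ba' = {B,S}
  T[0,2] 'bba' = {S}

Original NTs in T[0,2] deriving "bba": ["S"]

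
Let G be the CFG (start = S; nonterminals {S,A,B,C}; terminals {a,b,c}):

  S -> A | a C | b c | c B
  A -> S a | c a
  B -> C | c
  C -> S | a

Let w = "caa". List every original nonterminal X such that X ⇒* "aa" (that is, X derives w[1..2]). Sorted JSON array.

CNF form of G:
  S -> S T0 | T0 C | T1 B | T1 T0 | T2 T1
  A -> S T0 | T1 T0
  B -> S T0 | T0 C | T1 B | T1 T0 | T2 T1 | a | c
  C -> S T0 | T0 C | T1 B | T1 T0 | T2 T1 | a
  T0 -> a
  T1 -> c
  T2 -> b

CYK fill — only the sub-triangle for w[1..2]:
  T[1,1] 'a' = {B,C,T0}  orig:{B,C}
  T[2,2] 'a' = {B,C,T0}  orig:{B,C}
  T[1,2] 'aa' = {B,C,S}

Original NTs in T[1,2] deriving "aa": ["B", "C", "S"]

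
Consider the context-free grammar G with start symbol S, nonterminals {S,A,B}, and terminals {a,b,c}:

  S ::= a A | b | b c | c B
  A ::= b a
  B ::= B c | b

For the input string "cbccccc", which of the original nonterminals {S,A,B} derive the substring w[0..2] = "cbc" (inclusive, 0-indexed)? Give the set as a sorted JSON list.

Convert to CNF:
  S -> T0 T2 | T1 A | T2 B | b
  A -> T0 T1
  B -> B T2 | b
  T0 -> b
  T1 -> a
  T2 -> c

CYK table (by increasing span) (cells [i..j] with 0 ≤ i ≤ j ≤ 2 only):
  [0..0]={T2}  "c"  orig:{}
  [1..1]={B,S,T0}  "b"  orig:{B,S}
  [2..2]={T2}  "c"  orig:{}
  [0..1]={S}  "cb"
  [1..2]={B,S}  "bc"
  [0..2]={S}  "cbc"

Original NTs in T[0,2] deriving "cbc": ["S"]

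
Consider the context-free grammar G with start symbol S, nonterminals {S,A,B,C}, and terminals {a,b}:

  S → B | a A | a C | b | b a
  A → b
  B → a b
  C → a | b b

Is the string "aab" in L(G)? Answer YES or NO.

Convert to CNF:
  S -> T0 A | T0 C | T0 T1 | T1 T0 | b
  A -> b
  B -> T0 T1
  C -> T1 T1 | a
  T0 -> a
  T1 -> b

CYK fill:
  cell(0,0) a: {C,T0}  orig:{C}
  cell(1,1) a: {C,T0}  orig:{C}
  cell(2,2) b: {A,S,T1}  orig:{A,S}
  cell(0,1) aa: {S}
  cell(1,2) ab: {B,S}
  cell(0,2) aab: ∅

S ∉ T[0,2] ⇒ NO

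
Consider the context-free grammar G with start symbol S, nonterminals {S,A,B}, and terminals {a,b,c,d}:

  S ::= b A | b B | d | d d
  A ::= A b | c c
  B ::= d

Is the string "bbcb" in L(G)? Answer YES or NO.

CNF form of G:
  S -> T0 A | T0 B | T2 T2 | d
  A -> A T0 | T1 T1
  B -> d
  T0 -> b
  T1 -> c
  T2 -> d

CYK table (by increasing span):
  [0..0]={T0}  "b"  orig:{}
  [1..1]={T0}  "b"  orig:{}
  [2..2]={T1}  "c"  orig:{}
  [3..3]={T0}  "b"  orig:{}
  [0..1]=∅  "bb"
  [1..2]=∅  "bc"
  [2..3]=∅  "cb"
  [0..2]=∅  "bbc"
  [1..3]=∅  "bcb"
  [0..3]=∅  "bbcb"

S ∉ T[0,3] ⇒ NO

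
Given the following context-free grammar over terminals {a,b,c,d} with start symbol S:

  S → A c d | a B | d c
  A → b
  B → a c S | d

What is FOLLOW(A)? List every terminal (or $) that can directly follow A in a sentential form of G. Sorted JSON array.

FIRST sets, iterate to fixpoint:
iter 1:
  A via A→b: +{b}
  B via B→a c S: +{a}
  B via B→d: +{d}
  S via S→A c d: +{b}
  S via S→a B: +{a}
  S via S→d c: +{d}
  FIRST(S)={a,b,d}  FIRST(A)={b}  FIRST(B)={a,d}
iter 2: done
  FIRST(S)={a,b,d}  FIRST(A)={b}  FIRST(B)={a,d}

Compute FOLLOW by fixpoint:
seed FOLLOW(S) with $
[1]
  S→A c d: FOLLOW(A) ⊇ FIRST(c) = {c}; new: +{c}
  S→a B: FOLLOW(B) ⊇ FOLLOW(S) ⊇ {$}; new: +{$}
  FOLLOW(S)={$}  FOLLOW(A)={c}  FOLLOW(B)={$}
[2] (stable)
  FOLLOW(S)={$}  FOLLOW(A)={c}  FOLLOW(B)={$}

FOLLOW(A) = ["c"]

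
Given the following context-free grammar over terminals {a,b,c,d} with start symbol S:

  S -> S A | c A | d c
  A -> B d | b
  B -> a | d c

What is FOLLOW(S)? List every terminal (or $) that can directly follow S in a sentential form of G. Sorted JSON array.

FIRST iteration:
pass 1:
  A via A→b: +{b}
  B via B→a: +{a}
  B via B→d c: +{d}
  S via S→c A: +{c}
  S via S→d c: +{d}
  S: {c,d}  A: {b}  B: {a,d}
pass 2:
  A via A→B d: +{a,d}
  S: {c,d}  A: {a,b,d}  B: {a,d}
pass 3: done
  S: {c,d}  A: {a,b,d}  B: {a,d}

Compute FOLLOW by fixpoint:
FOLLOW(S) := {$}
[1]
  A→B d: FOLLOW(B) ⊇ FIRST(d) = {d}; new: +{d}
  S→S A: FOLLOW(S) ⊇ FIRST(A) = {a,b,d}; new: +{a,b,d}
  S→S A: FOLLOW(A) ⊇ FOLLOW(S) ⊇ {$,a,b,d}; new: +{$,a,b,d}
  FOLLOW(S)={$,a,b,d}  FOLLOW(A)={$,a,b,d}  FOLLOW(B)={d}
[2] (no change)
  FOLLOW(S)={$,a,b,d}  FOLLOW(A)={$,a,b,d}  FOLLOW(B)={d}

FOLLOW(S) = ["$", "a", "b", "d"]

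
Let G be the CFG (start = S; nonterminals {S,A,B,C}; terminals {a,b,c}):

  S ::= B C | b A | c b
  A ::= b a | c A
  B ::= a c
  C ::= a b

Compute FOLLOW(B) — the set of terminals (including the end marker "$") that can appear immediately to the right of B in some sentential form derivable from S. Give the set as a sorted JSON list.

FIRST iteration:
iter 1:
  A via A→b a: +{b}
  A via A→c A: +{c}
  B via B→a c: +{a}
  C via C→a b: +{a}
  S via S→B C: +{a}
  S via S→b A: +{b}
  S via S→c b: +{c}
  FIRST(S)={a,b,c}  FIRST(A)={b,c}  FIRST(B)={a}  FIRST(C)={a}
iter 2: — fixpoint
  FIRST(S)={a,b,c}  FIRST(A)={b,c}  FIRST(B)={a}  FIRST(C)={a}

Compute FOLLOW by fixpoint:
FOLLOW(S) := {$}
iter 1:
  S→B C: FOLLOW(B) ⊇ FIRST(C) = {a}; new: +{a}
  S→B C: FOLLOW(C) ⊇ FOLLOW(S) ⊇ {$}; new: +{$}
  S→b A: FOLLOW(A) ⊇ FOLLOW(S) ⊇ {$}; new: +{$}
  FOLLOW(S)={$}  FOLLOW(A)={$}  FOLLOW(B)={a}  FOLLOW(C)={$}
iter 2: (stable)
  FOLLOW(S)={$}  FOLLOW(A)={$}  FOLLOW(B)={a}  FOLLOW(C)={$}

FOLLOW(B) = ["a"]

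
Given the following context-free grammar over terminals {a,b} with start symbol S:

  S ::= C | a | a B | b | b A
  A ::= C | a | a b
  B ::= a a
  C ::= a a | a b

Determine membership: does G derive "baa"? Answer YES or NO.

CNF form of G:
  S -> T0 B | T0 T0 | T0 T1 | T1 A | a | b
  A -> T0 T0 | T0 T1 | a
  B -> T0 T0
  C -> T0 T0 | T0 T1
  T0 -> a
  T1 -> b

CYK fill:
  cell(0,0) b: {S,T1}  orig:{S}
  cell(1,1) a: {A,S,T0}  orig:{A,S}
  cell(2,2) a: {A,S,T0}  orig:{A,S}
  cell(0,1) ba: {S}
  cell(1,2) aa: {A,B,C,S}
  cell(0,2) baa: {S}

S ∈ T[0,2] ⇒ YES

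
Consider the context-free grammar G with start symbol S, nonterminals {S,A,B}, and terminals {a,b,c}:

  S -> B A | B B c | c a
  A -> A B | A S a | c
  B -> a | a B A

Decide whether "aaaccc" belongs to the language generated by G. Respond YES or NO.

Convert to CNF:
  S -> B A | B X4 | T1 T0
  A -> A B | A X2 | c
  B -> T0 X3 | a
  T0 -> a
  T1 -> c
  X2 -> S T0
  X3 -> B A
  X4 -> B T1

CYK table (by increasing span):
  [0..0]={B,T0}  "a"  orig:{B}
  [1..1]={B,T0}  "a"  orig:{B}
  [2..2]={B,T0}  "a"  orig:{B}
  [3..3]={A,T1}  "c"  orig:{A}
  [4..4]={A,T1}  "c"  orig:{A}
  [5..5]={A,T1}  "c"  orig:{A}
  [0..1]=∅  "aa"
  [1..2]=∅  "aa"
  [2..3]={S,X3,X4}  "ac"  orig:{S}
  [3..4]=∅  "cc"
  [4..5]=∅  "cc"
  [0..2]=∅  "aaa"
  [1..3]={B,S}  "aac"
  [2..4]=∅  "acc"
  [3..5]=∅  "ccc"
  [0..3]=∅  "aaac"
  [1..4]={S,X3,X4}  "aacc"  orig:{S}
  [2..5]=∅  "accc"
  [0..4]={B,S}  "aaacc"
  [1..5]=∅  "aaccc"
  [0..5]={S,X3,X4}  "aaaccc"  orig:{S}

S ∈ T[0,5] ⇒ YES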